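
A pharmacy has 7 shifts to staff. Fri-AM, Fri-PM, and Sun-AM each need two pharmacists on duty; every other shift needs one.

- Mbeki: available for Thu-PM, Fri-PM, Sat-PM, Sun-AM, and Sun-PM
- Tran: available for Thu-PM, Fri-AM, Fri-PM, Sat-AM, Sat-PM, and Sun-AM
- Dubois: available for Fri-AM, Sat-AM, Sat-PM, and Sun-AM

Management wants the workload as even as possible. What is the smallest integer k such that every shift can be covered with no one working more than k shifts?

With 3 pharmacists and 10 worker-slots to fill, someone must work at least ⌈10/3⌉ = 4 shifts, so k ≥ 4.
k = 4 works: Thu-PM→Mbeki, Fri-AM→Tran+Dubois, Fri-PM→Mbeki+Tran, Sat-AM→Tran, Sat-PM→Mbeki, Sun-AM→Tran+Dubois, Sun-PM→Mbeki.
Loads: Mbeki 4, Tran 4, Dubois 2 — all ≤ 4.

4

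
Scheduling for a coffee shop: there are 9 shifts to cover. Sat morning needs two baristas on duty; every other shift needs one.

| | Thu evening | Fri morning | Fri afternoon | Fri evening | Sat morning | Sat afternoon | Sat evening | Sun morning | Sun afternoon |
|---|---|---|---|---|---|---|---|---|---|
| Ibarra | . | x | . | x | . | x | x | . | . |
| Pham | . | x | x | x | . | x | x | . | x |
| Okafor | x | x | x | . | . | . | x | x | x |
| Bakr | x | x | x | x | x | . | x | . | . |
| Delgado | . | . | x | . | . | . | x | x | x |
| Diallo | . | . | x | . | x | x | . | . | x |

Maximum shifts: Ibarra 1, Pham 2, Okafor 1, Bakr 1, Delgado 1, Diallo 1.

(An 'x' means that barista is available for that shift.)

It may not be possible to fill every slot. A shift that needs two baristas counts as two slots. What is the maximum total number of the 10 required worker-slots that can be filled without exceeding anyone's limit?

7

Total capacity across all baristas is 1+2+1+1+1+1 = 7, and 10 slots are needed, so at most 7 can be filled.
An assignment achieving 7: Thu evening→Okafor, Fri morning→Pham, Fri evening→Ibarra, Sat morning→Bakr+Diallo, Sat afternoon→Pham, Sun morning→Delgado.
Loads: Ibarra 1/1, Pham 2/2, Okafor 1/1, Bakr 1/1, Delgado 1/1, Diallo 1/1.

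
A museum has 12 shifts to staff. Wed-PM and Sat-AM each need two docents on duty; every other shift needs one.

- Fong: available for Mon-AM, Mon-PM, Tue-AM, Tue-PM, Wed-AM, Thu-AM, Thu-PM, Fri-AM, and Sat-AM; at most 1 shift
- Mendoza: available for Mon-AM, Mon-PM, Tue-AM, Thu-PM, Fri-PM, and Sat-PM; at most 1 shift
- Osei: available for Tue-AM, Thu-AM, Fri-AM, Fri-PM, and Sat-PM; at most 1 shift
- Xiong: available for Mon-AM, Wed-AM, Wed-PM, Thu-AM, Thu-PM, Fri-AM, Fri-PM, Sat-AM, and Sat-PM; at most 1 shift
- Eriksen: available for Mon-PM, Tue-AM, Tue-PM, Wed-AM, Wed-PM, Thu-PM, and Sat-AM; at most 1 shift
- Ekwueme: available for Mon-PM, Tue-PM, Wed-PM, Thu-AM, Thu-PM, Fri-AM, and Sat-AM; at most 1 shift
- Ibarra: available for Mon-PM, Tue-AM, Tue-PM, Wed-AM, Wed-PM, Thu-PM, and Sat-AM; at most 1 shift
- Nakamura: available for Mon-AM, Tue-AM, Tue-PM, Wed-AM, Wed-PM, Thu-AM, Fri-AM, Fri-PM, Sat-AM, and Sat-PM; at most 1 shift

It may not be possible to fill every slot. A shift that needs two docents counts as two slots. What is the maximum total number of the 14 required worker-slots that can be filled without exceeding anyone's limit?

Total capacity across all docents is 1+1+1+1+1+1+1+1 = 8, and 14 slots are needed, so at most 8 can be filled.
An assignment achieving 8: Mon-AM→Fong, Mon-PM→Eriksen, Tue-PM→Ekwueme, Wed-AM→Xiong, Wed-PM→Ibarra+Nakamura, Fri-PM→Mendoza, Sat-PM→Osei.
Loads: Fong 1/1, Mendoza 1/1, Osei 1/1, Xiong 1/1, Eriksen 1/1, Ekwueme 1/1, Ibarra 1/1, Nakamura 1/1.

8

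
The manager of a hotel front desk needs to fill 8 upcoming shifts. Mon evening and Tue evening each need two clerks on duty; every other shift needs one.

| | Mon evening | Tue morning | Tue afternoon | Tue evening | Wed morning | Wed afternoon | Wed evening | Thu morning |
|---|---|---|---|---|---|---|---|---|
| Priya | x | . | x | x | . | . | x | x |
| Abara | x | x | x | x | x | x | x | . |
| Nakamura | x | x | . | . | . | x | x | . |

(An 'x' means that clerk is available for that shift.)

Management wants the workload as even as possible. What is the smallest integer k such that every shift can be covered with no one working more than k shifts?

4

With 3 clerks and 10 worker-slots to fill, someone must work at least ⌈10/3⌉ = 4 shifts, so k ≥ 4.
k = 4 works: Mon evening→Priya+Nakamura, Tue morning→Abara, Tue afternoon→Priya, Tue evening→Priya+Abara, Wed morning→Abara, Wed afternoon→Abara, Wed evening→Nakamura, Thu morning→Priya.
Loads: Priya 4, Abara 4, Nakamura 2 — all ≤ 4.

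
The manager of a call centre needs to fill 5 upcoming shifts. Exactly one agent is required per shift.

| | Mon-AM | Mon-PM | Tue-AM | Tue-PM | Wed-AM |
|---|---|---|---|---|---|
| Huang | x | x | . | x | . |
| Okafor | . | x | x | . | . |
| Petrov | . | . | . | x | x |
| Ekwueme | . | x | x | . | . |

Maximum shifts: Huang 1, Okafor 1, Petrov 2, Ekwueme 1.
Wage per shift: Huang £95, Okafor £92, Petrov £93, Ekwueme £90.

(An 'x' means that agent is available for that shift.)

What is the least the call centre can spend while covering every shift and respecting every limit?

£463

Mon-AM can only be covered by Huang, so that assignment is forced.
Wed-AM can only be covered by Petrov, so that assignment is forced.
Picking the cheapest available agent for each shift independently would cost £461, but that ignores the shift limits.
An optimal schedule: Mon-AM→Huang, Mon-PM→Ekwueme, Tue-AM→Okafor, Tue-PM→Petrov, Wed-AM→Petrov.
Total: 95 + 90 + 92 + 93 + 93 = £463.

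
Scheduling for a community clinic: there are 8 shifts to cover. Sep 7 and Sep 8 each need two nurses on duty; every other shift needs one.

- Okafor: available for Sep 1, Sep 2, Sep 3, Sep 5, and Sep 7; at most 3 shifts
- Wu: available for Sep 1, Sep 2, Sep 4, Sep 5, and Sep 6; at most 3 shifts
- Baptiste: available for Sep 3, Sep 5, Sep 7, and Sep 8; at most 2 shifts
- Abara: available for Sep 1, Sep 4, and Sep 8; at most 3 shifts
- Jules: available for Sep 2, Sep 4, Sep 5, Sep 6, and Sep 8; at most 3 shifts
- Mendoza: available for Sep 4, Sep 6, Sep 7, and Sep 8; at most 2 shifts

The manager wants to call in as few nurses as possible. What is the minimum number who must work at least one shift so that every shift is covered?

10 slots to fill and no one can take more than 3, so at least ⌈10/3⌉ = 4 nurses are needed.
Okafor, Wu, Baptiste, and Abara alone can cover everything: Sep 1→Abara, Sep 2→Okafor, Sep 3→Okafor, Sep 4→Wu, Sep 5→Wu, Sep 6→Wu, Sep 7→Okafor+Baptiste, Sep 8→Baptiste+Abara.

4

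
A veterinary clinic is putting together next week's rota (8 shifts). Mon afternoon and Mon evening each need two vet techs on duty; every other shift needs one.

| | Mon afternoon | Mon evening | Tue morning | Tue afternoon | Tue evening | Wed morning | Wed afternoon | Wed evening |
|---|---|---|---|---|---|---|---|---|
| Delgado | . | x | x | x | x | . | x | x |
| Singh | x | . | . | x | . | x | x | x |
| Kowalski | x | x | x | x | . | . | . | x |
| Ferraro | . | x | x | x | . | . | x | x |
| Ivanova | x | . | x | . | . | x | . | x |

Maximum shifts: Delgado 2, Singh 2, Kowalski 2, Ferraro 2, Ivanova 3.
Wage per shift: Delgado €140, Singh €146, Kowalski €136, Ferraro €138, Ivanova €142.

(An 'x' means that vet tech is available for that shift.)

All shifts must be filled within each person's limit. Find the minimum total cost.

€1400

Tue evening can only be covered by Delgado, so that assignment is forced.
Picking the cheapest available vet tech for each shift independently would cost €1380, but that ignores the shift limits.
An optimal schedule: Mon afternoon→Kowalski+Ivanova, Mon evening→Kowalski+Ferraro, Tue morning→Delgado, Tue afternoon→Singh, Tue evening→Delgado, Wed morning→Ivanova, Wed afternoon→Ferraro, Wed evening→Ivanova.
Total: 136 + 142 + 136 + 138 + 140 + 146 + 140 + 142 + 138 + 142 = €1400.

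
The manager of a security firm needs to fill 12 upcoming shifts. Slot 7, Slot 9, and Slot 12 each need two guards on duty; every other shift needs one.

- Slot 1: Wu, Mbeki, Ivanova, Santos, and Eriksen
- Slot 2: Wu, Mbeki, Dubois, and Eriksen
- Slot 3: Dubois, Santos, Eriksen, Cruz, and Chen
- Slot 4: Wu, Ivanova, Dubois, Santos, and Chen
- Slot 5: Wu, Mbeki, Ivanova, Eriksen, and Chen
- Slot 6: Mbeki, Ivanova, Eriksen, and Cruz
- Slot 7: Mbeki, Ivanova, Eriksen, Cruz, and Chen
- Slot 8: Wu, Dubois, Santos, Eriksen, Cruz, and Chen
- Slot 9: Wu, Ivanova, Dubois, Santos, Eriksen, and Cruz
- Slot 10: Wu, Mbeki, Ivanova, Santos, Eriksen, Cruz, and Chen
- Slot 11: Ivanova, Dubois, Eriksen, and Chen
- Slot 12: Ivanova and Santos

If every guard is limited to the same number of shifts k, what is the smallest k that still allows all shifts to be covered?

With 8 guards and 15 worker-slots to fill, someone must work at least ⌈15/8⌉ = 2 shifts, so k ≥ 2.
k = 2 works: Slot 1→Wu, Slot 2→Wu, Slot 3→Dubois, Slot 4→Dubois, Slot 5→Mbeki, Slot 6→Mbeki, Slot 7→Cruz+Chen, Slot 8→Santos, Slot 9→Eriksen+Cruz, Slot 10→Eriksen, Slot 11→Ivanova, Slot 12→Ivanova+Santos.
Loads: Wu 2, Mbeki 2, Ivanova 2, Dubois 2, Santos 2, Eriksen 2, Cruz 2, Chen 1 — all ≤ 2.

2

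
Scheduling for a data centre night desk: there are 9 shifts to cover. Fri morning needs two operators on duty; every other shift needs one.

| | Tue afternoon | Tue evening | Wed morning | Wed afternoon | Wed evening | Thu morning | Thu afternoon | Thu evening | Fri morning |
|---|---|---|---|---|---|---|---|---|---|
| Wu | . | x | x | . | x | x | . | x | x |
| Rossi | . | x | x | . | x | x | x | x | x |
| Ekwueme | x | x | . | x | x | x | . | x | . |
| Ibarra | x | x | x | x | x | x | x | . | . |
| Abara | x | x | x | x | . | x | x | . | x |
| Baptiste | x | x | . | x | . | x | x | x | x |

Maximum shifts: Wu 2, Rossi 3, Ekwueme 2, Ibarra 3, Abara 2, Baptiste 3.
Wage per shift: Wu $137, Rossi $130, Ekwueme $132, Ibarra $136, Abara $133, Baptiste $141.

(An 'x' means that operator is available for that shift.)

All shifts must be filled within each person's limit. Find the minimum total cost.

Picking the cheapest available operator for each shift independently would cost $1307, but that ignores the shift limits.
An optimal schedule: Tue afternoon→Ekwueme, Tue evening→Ibarra, Wed morning→Rossi, Wed afternoon→Ekwueme, Wed evening→Ibarra, Thu morning→Ibarra, Thu afternoon→Abara, Thu evening→Rossi, Fri morning→Rossi+Abara.
Total: 132 + 136 + 130 + 132 + 136 + 136 + 133 + 130 + 130 + 133 = $1328.

$1328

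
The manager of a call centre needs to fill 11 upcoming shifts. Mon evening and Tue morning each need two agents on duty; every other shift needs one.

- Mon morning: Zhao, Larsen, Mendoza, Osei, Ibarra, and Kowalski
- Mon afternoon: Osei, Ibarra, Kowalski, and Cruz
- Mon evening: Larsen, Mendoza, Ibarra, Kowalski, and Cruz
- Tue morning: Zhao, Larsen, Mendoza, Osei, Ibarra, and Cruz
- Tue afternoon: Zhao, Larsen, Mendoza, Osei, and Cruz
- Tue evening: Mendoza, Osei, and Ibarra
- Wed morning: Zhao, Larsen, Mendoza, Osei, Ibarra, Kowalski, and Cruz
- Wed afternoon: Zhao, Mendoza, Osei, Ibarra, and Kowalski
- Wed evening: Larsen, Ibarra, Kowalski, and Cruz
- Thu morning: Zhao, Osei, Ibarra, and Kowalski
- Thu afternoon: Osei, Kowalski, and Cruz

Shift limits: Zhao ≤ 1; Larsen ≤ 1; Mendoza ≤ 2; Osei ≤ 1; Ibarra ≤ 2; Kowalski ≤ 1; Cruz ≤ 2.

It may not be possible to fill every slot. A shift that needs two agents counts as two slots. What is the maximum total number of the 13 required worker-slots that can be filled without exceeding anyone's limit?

10

Total capacity across all agents is 1+1+2+1+2+1+2 = 10, and 13 slots are needed, so at most 10 can be filled.
An assignment achieving 10: Mon afternoon→Ibarra, Mon evening→Mendoza+Ibarra, Tue morning→Cruz, Tue afternoon→Cruz, Tue evening→Mendoza, Wed afternoon→Kowalski, Wed evening→Larsen, Thu morning→Zhao, Thu afternoon→Osei.
Loads: Zhao 1/1, Larsen 1/1, Mendoza 2/2, Osei 1/1, Ibarra 2/2, Kowalski 1/1, Cruz 2/2.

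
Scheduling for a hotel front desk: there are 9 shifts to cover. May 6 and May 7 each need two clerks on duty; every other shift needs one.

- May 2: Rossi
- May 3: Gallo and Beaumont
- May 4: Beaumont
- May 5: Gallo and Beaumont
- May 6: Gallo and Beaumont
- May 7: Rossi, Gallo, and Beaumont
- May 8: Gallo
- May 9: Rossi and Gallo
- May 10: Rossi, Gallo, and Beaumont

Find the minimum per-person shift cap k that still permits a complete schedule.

4

With 3 clerks and 11 worker-slots to fill, someone must work at least ⌈11/3⌉ = 4 shifts, so k ≥ 4.
k = 4 works: May 2→Rossi, May 3→Gallo, May 4→Beaumont, May 5→Gallo, May 6→Gallo+Beaumont, May 7→Rossi+Beaumont, May 8→Gallo, May 9→Rossi, May 10→Rossi.
Loads: Rossi 4, Gallo 4, Beaumont 3 — all ≤ 4.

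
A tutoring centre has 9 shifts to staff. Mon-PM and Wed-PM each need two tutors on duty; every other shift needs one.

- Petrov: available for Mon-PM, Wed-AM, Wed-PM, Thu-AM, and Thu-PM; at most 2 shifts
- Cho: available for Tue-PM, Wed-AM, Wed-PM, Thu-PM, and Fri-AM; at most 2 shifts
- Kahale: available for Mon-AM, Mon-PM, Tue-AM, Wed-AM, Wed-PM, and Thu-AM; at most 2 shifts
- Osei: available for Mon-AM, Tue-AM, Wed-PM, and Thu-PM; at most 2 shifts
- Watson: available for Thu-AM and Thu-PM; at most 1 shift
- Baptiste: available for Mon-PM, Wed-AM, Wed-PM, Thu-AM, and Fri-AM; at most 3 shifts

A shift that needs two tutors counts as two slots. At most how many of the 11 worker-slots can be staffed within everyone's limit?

Total capacity across all tutors is 2+2+2+2+1+3 = 12, and 11 slots are needed, so at most 11 can be filled.
An assignment achieving 11: Mon-AM→Kahale, Mon-PM→Petrov+Baptiste, Tue-AM→Kahale, Tue-PM→Cho, Wed-AM→Petrov, Wed-PM→Osei+Baptiste, Thu-AM→Watson, Thu-PM→Osei, Fri-AM→Cho.
Loads: Petrov 2/2, Cho 2/2, Kahale 2/2, Osei 2/2, Watson 1/1, Baptiste 2/3.

11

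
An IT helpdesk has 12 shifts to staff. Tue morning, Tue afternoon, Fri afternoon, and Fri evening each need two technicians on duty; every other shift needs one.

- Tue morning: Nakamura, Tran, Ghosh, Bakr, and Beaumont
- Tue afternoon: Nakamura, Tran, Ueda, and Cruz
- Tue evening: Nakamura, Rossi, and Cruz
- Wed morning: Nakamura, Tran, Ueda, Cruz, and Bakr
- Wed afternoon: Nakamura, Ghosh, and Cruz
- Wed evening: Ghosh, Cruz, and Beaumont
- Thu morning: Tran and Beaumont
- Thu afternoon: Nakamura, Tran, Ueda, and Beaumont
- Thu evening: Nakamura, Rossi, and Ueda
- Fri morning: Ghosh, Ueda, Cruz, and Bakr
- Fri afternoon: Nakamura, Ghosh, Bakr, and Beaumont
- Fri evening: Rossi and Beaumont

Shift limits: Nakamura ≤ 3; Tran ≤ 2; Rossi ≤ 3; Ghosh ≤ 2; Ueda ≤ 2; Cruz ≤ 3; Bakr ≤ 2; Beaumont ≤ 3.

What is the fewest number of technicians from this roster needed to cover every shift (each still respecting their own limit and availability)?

6

16 slots to fill and no one can take more than 3, so at least ⌈16/3⌉ = 6 technicians are needed.
Nakamura, Tran, Rossi, Ghosh, Cruz, and Beaumont alone can cover everything: Tue morning→Ghosh+Beaumont, Tue afternoon→Nakamura+Tran, Tue evening→Rossi, Wed morning→Cruz, Wed afternoon→Cruz, Wed evening→Cruz, Thu morning→Tran, Thu afternoon→Nakamura, Thu evening→Rossi, Fri morning→Ghosh, Fri afternoon→Nakamura+Beaumont, Fri evening→Rossi+Beaumont.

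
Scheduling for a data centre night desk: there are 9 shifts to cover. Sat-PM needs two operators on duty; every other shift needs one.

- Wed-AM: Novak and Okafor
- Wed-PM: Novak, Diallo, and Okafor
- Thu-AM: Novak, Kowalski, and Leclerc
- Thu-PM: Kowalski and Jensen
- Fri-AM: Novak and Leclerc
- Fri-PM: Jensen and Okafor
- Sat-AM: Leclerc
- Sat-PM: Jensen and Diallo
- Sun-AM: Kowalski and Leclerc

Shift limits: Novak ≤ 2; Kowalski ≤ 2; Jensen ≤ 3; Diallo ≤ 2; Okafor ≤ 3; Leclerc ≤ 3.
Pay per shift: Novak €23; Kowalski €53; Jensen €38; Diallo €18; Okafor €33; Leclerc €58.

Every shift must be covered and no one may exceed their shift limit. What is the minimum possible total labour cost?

Sat-AM can only be covered by Leclerc, so that assignment is forced.
Sat-PM can only be covered by Jensen and Diallo, so that assignment is forced.
Picking the cheapest available operator for each shift independently would cost €325, but that ignores the shift limits.
An optimal schedule: Wed-AM→Okafor, Wed-PM→Diallo, Thu-AM→Novak, Thu-PM→Jensen, Fri-AM→Novak, Fri-PM→Okafor, Sat-AM→Leclerc, Sat-PM→Diallo+Jensen, Sun-AM→Kowalski.
Total: 33 + 18 + 23 + 38 + 23 + 33 + 58 + 18 + 38 + 53 = €335.

€335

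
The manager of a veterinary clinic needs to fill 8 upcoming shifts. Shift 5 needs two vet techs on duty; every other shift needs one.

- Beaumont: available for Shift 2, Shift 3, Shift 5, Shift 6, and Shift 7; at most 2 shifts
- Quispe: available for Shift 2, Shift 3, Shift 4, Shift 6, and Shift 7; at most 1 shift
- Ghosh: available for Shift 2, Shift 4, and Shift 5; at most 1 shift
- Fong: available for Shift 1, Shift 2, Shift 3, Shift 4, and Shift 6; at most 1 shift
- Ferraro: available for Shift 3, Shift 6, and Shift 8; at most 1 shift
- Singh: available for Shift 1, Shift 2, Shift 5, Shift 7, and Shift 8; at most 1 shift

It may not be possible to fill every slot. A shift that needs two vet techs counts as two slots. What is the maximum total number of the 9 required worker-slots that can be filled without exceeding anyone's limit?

Total capacity across all vet techs is 2+1+1+1+1+1 = 7, and 9 slots are needed, so at most 7 can be filled.
An assignment achieving 7: Shift 1→Fong, Shift 2→Singh, Shift 4→Quispe, Shift 5→Beaumont+Ghosh, Shift 7→Beaumont, Shift 8→Ferraro.
Loads: Beaumont 2/2, Quispe 1/1, Ghosh 1/1, Fong 1/1, Ferraro 1/1, Singh 1/1.

7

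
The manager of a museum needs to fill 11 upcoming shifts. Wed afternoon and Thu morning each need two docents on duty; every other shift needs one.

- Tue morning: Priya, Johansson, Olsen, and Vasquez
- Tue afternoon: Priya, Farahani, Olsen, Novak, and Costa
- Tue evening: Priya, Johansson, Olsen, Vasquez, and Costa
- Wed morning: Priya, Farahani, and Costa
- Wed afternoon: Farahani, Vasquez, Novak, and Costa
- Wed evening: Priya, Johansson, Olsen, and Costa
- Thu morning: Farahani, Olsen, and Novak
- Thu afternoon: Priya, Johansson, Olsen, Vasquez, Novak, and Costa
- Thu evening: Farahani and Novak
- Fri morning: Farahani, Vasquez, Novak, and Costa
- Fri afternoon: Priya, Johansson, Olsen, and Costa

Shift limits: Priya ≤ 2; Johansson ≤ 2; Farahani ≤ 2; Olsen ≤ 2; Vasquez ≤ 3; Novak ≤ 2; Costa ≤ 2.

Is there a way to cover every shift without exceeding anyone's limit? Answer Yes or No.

Yes

One valid schedule: Tue morning→Priya, Tue afternoon→Olsen, Tue evening→Vasquez, Wed morning→Priya, Wed afternoon→Vasquez+Novak, Wed evening→Johansson, Thu morning→Farahani+Olsen, Thu afternoon→Novak, Thu evening→Farahani, Fri morning→Vasquez, Fri afternoon→Johansson.
Loads: Priya 2/2, Johansson 2/2, Farahani 2/2, Olsen 2/2, Vasquez 3/3, Novak 2/2, Costa 0/2 — all within limits.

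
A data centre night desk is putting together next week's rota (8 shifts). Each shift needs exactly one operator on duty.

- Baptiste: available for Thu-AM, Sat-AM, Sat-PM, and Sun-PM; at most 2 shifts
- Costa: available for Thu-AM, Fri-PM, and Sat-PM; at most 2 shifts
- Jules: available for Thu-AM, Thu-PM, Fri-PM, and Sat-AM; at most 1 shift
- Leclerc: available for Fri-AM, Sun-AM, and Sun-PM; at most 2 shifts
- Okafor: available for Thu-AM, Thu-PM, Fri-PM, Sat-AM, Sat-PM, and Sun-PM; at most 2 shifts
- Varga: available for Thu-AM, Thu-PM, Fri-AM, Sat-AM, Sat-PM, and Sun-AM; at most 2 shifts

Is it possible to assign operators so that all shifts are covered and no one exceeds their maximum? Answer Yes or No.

Yes

One valid schedule: Thu-AM→Okafor, Thu-PM→Jules, Fri-AM→Leclerc, Fri-PM→Costa, Sat-AM→Baptiste, Sat-PM→Costa, Sun-AM→Leclerc, Sun-PM→Baptiste.
Loads: Baptiste 2/2, Costa 2/2, Jules 1/1, Leclerc 2/2, Okafor 1/2, Varga 0/2 — all within limits.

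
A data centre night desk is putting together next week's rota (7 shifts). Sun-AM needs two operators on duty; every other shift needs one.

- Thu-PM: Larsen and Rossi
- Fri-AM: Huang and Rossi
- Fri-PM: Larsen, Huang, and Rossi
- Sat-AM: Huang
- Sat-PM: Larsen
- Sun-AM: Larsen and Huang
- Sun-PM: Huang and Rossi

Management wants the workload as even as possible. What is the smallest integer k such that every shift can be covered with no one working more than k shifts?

With 3 operators and 8 worker-slots to fill, someone must work at least ⌈8/3⌉ = 3 shifts, so k ≥ 3.
k = 3 works: Thu-PM→Larsen, Fri-AM→Huang, Fri-PM→Rossi, Sat-AM→Huang, Sat-PM→Larsen, Sun-AM→Larsen+Huang, Sun-PM→Rossi.
Loads: Larsen 3, Huang 3, Rossi 2 — all ≤ 3.

3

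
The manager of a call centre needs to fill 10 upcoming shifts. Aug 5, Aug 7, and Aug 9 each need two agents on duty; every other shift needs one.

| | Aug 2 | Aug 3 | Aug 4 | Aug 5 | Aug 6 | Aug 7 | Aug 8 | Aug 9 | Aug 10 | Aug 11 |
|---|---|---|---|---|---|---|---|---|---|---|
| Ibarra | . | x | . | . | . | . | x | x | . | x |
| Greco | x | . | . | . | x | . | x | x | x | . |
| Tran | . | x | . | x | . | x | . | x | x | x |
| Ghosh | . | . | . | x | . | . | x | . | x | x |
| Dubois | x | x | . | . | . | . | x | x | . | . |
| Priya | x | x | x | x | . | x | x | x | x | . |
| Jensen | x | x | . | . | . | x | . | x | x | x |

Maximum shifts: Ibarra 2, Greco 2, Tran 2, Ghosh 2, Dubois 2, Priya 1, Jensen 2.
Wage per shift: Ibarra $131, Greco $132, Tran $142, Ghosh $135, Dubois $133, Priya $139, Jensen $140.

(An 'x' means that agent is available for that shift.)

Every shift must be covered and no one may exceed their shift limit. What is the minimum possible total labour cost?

$1765

Aug 4 can only be covered by Priya, so that assignment is forced.
Aug 6 can only be covered by Greco, so that assignment is forced.
Picking the cheapest available agent for each shift independently would cost $1744, but that ignores the shift limits.
An optimal schedule: Aug 2→Greco, Aug 3→Ibarra, Aug 4→Priya, Aug 5→Tran+Ghosh, Aug 6→Greco, Aug 7→Tran+Jensen, Aug 8→Dubois, Aug 9→Dubois+Jensen, Aug 10→Ghosh, Aug 11→Ibarra.
Total: 132 + 131 + 139 + 142 + 135 + 132 + 142 + 140 + 133 + 133 + 140 + 135 + 131 = $1765.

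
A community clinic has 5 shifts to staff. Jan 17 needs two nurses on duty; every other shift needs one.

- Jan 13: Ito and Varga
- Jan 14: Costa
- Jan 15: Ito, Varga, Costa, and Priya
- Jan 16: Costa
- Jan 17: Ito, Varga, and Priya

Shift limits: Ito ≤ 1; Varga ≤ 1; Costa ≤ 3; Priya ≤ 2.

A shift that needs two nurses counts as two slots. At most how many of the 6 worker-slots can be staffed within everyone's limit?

Total capacity across all nurses is 1+1+3+2 = 7, and 6 slots are needed, so at most 6 can be filled.
An assignment achieving 6: Jan 13→Ito, Jan 14→Costa, Jan 15→Costa, Jan 16→Costa, Jan 17→Varga+Priya.
Loads: Ito 1/1, Varga 1/1, Costa 3/3, Priya 1/2.

6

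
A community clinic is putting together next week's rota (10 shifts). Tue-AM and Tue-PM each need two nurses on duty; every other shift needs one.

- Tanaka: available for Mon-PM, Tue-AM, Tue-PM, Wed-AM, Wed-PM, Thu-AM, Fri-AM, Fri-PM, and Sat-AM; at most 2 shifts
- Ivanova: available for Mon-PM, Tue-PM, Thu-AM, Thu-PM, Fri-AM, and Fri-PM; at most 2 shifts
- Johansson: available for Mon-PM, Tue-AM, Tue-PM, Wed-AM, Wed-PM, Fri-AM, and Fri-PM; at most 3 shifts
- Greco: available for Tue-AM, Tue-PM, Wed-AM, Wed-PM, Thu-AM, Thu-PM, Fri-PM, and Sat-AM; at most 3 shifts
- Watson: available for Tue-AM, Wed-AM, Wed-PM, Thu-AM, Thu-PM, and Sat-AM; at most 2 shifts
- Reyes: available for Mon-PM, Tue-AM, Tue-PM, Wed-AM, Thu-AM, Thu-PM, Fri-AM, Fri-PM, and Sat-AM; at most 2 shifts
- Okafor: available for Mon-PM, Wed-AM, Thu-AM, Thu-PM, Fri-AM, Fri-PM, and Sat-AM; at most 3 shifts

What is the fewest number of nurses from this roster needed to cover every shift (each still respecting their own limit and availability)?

5

12 slots to fill and no one can take more than 3, so at least ⌈12/3⌉ = 4 nurses are needed.
Any 4 nurses together have capacity at most 3+3+3+2 = 11 < 12 slots, so 4 can never suffice.
Tanaka, Ivanova, Johansson, Greco, and Watson alone can cover everything: Mon-PM→Tanaka, Tue-AM→Greco+Watson, Tue-PM→Johansson+Greco, Wed-AM→Johansson, Wed-PM→Johansson, Thu-AM→Watson, Thu-PM→Ivanova, Fri-AM→Tanaka, Fri-PM→Ivanova, Sat-AM→Greco.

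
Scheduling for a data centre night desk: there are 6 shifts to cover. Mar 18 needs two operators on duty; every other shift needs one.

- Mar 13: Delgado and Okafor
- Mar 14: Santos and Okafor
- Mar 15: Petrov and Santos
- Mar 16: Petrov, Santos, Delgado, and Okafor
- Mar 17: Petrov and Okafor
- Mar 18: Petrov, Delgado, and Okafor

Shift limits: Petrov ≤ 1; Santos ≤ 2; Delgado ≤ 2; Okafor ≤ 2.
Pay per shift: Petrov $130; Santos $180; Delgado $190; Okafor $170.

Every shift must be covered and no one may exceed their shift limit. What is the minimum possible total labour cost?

$1210

Picking the cheapest available operator for each shift independently would cost $1030, but that ignores the shift limits.
An optimal schedule: Mar 13→Delgado, Mar 14→Santos, Mar 15→Petrov, Mar 16→Santos, Mar 17→Okafor, Mar 18→Delgado+Okafor.
Total: 190 + 180 + 130 + 180 + 170 + 190 + 170 = $1210.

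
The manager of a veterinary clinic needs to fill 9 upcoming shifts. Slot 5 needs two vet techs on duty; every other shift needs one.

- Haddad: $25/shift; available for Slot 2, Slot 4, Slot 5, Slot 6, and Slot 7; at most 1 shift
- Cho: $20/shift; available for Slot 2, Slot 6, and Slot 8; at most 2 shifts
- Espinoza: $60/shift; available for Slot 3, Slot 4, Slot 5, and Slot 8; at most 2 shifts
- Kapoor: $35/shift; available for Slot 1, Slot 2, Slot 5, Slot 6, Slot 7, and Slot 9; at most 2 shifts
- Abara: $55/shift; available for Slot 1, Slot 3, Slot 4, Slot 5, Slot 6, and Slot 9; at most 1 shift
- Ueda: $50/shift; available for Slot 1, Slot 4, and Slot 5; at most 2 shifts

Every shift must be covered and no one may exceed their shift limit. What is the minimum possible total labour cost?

Picking the cheapest available vet tech for each shift independently would cost $295, but that ignores the shift limits.
An optimal schedule: Slot 1→Kapoor, Slot 2→Cho, Slot 3→Espinoza, Slot 4→Ueda, Slot 5→Espinoza+Ueda, Slot 6→Abara, Slot 7→Haddad, Slot 8→Cho, Slot 9→Kapoor.
Total: 35 + 20 + 60 + 50 + 60 + 50 + 55 + 25 + 20 + 35 = $410.

$410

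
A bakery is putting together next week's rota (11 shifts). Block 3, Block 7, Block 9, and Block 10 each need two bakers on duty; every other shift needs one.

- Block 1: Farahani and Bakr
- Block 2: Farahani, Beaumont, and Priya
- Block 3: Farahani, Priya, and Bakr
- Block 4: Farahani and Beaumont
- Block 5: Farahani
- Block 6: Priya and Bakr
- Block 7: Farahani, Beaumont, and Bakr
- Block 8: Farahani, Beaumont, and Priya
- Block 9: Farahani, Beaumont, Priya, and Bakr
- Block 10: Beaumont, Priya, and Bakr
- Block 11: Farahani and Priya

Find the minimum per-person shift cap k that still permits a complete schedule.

With 4 bakers and 15 worker-slots to fill, someone must work at least ⌈15/4⌉ = 4 shifts, so k ≥ 4.
k = 4 works: Block 1→Farahani, Block 2→Beaumont, Block 3→Priya+Bakr, Block 4→Farahani, Block 5→Farahani, Block 6→Priya, Block 7→Beaumont+Bakr, Block 8→Beaumont, Block 9→Priya+Bakr, Block 10→Beaumont+Priya, Block 11→Farahani.
Loads: Farahani 4, Beaumont 4, Priya 4, Bakr 3 — all ≤ 4.

4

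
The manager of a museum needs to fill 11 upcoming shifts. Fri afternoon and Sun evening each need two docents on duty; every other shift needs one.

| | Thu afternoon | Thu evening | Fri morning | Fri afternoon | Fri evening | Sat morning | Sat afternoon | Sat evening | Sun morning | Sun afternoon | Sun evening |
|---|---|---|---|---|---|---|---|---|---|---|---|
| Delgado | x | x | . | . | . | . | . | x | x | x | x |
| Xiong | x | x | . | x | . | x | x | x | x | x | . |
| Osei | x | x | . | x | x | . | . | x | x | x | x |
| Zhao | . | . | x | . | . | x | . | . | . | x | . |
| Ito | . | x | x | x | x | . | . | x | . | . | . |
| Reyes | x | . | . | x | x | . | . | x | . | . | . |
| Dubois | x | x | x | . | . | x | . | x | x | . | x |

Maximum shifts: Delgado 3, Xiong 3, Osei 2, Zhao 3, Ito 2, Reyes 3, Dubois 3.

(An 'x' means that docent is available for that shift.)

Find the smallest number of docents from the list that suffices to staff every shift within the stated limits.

13 slots to fill and no one can take more than 3, so at least ⌈13/3⌉ = 5 docents are needed.
Delgado, Xiong, Osei, Zhao, and Ito alone can cover everything: Thu afternoon→Delgado, Thu evening→Xiong, Fri morning→Zhao, Fri afternoon→Xiong+Ito, Fri evening→Osei, Sat morning→Zhao, Sat afternoon→Xiong, Sat evening→Ito, Sun morning→Delgado, Sun afternoon→Zhao, Sun evening→Delgado+Osei.

5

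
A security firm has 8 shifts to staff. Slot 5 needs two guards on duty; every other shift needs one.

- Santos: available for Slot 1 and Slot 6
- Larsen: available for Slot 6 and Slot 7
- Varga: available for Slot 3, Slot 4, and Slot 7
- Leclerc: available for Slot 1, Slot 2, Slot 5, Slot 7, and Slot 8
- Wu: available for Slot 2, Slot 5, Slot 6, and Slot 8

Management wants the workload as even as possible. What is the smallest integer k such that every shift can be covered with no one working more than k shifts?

2

With 5 guards and 9 worker-slots to fill, someone must work at least ⌈9/5⌉ = 2 shifts, so k ≥ 2.
k = 2 works: Slot 1→Santos, Slot 2→Leclerc, Slot 3→Varga, Slot 4→Varga, Slot 5→Leclerc+Wu, Slot 6→Santos, Slot 7→Larsen, Slot 8→Wu.
Loads: Santos 2, Larsen 1, Varga 2, Leclerc 2, Wu 2 — all ≤ 2.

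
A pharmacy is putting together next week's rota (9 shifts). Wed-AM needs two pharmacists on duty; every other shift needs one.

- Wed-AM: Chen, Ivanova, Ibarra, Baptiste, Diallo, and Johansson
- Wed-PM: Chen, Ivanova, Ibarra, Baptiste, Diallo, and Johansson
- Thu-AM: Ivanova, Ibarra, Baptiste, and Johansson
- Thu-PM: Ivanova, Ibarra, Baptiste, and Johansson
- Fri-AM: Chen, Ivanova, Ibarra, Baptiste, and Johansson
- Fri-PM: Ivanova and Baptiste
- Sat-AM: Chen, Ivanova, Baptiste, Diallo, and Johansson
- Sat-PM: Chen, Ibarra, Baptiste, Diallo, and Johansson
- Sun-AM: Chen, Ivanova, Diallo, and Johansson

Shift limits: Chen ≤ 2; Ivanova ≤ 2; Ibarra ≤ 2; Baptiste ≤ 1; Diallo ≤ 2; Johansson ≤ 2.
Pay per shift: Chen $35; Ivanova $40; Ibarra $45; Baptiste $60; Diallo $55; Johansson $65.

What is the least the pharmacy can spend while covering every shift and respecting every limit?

$475

Picking the cheapest available pharmacist for each shift independently would cost $370, but that ignores the shift limits.
An optimal schedule: Wed-AM→Diallo+Johansson, Wed-PM→Diallo, Thu-AM→Ivanova, Thu-PM→Ibarra, Fri-AM→Chen, Fri-PM→Ivanova, Sat-AM→Baptiste, Sat-PM→Ibarra, Sun-AM→Chen.
Total: 55 + 65 + 55 + 40 + 45 + 35 + 40 + 60 + 45 + 35 = $475.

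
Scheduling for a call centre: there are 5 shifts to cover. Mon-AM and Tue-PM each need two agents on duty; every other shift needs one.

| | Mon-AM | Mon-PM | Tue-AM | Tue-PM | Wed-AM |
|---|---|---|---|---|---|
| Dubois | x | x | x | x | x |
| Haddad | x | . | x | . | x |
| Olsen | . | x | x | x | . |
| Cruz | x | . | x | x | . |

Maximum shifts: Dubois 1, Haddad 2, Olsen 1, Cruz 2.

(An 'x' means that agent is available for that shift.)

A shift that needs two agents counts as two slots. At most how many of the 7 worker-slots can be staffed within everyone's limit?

6

Total capacity across all agents is 1+2+1+2 = 6, and 7 slots are needed, so at most 6 can be filled.
An assignment achieving 6: Mon-AM→Haddad+Cruz, Mon-PM→Dubois, Tue-PM→Olsen+Cruz, Wed-AM→Haddad.
Loads: Dubois 1/1, Haddad 2/2, Olsen 1/1, Cruz 2/2.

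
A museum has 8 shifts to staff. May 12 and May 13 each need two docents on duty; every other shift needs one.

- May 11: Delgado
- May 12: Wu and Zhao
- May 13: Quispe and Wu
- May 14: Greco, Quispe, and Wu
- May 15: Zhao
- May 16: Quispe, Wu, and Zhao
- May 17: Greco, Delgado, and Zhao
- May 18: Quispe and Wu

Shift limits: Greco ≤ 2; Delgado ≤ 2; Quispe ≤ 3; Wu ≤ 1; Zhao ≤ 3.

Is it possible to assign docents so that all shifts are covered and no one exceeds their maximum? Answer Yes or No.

No

Total capacity is 11 and 10 slots are needed, so capacity alone doesn't rule it out.
Shifts {May 12, May 13} need 4 worker-slots in total, but the docents available for any of those shifts (Quispe, Wu, and Zhao) can supply at most 3 among them. So no valid schedule exists.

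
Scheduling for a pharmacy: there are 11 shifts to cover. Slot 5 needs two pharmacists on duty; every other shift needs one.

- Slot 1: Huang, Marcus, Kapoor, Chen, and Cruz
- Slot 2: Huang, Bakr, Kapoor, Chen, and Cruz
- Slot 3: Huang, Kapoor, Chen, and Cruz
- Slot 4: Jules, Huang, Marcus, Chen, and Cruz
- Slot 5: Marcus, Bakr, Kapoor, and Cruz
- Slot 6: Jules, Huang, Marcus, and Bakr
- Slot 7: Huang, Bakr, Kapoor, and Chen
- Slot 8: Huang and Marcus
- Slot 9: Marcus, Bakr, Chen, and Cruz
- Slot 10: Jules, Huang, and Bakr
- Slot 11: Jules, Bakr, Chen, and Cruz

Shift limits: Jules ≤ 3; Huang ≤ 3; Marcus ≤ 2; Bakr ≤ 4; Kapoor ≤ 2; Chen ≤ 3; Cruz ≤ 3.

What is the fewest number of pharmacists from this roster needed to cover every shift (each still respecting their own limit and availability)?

12 slots to fill and no one can take more than 4, so at least ⌈12/4⌉ = 3 pharmacists are needed.
Any 3 pharmacists together have capacity at most 4+3+3 = 10 < 12 slots, so 3 can never suffice.
Jules, Huang, Marcus, and Bakr alone can cover everything: Slot 1→Huang, Slot 2→Huang, Slot 3→Huang, Slot 4→Jules, Slot 5→Marcus+Bakr, Slot 6→Bakr, Slot 7→Bakr, Slot 8→Marcus, Slot 9→Bakr, Slot 10→Jules, Slot 11→Jules.

4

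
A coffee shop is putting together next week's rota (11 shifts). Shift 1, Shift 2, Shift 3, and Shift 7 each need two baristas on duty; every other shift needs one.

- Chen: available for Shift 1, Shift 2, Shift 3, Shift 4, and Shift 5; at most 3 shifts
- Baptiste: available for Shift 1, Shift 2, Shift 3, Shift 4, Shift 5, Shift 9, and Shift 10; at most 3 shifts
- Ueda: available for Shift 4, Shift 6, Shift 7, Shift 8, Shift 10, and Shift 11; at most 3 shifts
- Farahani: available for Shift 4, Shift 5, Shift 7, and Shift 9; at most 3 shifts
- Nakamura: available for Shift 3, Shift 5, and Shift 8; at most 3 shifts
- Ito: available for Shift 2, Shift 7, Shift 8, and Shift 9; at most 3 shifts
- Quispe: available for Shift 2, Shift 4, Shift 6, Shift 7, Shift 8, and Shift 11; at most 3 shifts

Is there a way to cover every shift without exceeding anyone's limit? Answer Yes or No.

Shift 1 can only be covered by Chen and Baptiste, so that assignment is forced.
One valid schedule: Shift 1→Chen+Baptiste, Shift 2→Ito+Quispe, Shift 3→Chen+Baptiste, Shift 4→Farahani, Shift 5→Chen, Shift 6→Ueda, Shift 7→Farahani+Ito, Shift 8→Ueda, Shift 9→Farahani, Shift 10→Baptiste, Shift 11→Ueda.
Loads: Chen 3/3, Baptiste 3/3, Ueda 3/3, Farahani 3/3, Nakamura 0/3, Ito 2/3, Quispe 1/3 — all within limits.

Yes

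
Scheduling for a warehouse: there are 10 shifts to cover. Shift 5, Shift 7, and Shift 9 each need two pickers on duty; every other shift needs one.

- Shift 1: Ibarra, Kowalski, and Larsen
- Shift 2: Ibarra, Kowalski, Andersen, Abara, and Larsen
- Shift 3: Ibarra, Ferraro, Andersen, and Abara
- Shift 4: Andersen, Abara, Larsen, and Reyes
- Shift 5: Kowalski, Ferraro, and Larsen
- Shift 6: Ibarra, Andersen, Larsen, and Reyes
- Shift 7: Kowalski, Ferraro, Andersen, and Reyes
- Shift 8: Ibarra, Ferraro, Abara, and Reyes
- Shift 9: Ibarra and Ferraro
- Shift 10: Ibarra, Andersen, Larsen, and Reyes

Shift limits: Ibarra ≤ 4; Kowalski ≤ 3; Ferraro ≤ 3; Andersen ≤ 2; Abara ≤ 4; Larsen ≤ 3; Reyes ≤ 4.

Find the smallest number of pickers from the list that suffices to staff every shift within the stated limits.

13 slots to fill and no one can take more than 4, so at least ⌈13/4⌉ = 4 pickers are needed.
Ibarra, Kowalski, Ferraro, and Abara alone can cover everything: Shift 1→Ibarra, Shift 2→Kowalski, Shift 3→Abara, Shift 4→Abara, Shift 5→Kowalski+Ferraro, Shift 6→Ibarra, Shift 7→Kowalski+Ferraro, Shift 8→Abara, Shift 9→Ibarra+Ferraro, Shift 10→Ibarra.

4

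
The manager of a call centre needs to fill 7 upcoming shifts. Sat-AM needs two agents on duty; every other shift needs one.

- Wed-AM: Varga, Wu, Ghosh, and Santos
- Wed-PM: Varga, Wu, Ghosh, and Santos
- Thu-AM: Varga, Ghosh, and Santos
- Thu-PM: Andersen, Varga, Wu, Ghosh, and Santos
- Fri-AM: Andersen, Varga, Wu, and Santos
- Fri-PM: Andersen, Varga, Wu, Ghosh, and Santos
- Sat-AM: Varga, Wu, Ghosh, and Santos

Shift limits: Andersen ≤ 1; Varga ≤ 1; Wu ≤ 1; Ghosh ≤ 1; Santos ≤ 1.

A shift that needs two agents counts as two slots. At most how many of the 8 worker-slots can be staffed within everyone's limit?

5

Total capacity across all agents is 1+1+1+1+1 = 5, and 8 slots are needed, so at most 5 can be filled.
An assignment achieving 5: Wed-AM→Wu, Wed-PM→Ghosh, Thu-AM→Varga, Fri-AM→Andersen, Sat-AM→Santos.
Loads: Andersen 1/1, Varga 1/1, Wu 1/1, Ghosh 1/1, Santos 1/1.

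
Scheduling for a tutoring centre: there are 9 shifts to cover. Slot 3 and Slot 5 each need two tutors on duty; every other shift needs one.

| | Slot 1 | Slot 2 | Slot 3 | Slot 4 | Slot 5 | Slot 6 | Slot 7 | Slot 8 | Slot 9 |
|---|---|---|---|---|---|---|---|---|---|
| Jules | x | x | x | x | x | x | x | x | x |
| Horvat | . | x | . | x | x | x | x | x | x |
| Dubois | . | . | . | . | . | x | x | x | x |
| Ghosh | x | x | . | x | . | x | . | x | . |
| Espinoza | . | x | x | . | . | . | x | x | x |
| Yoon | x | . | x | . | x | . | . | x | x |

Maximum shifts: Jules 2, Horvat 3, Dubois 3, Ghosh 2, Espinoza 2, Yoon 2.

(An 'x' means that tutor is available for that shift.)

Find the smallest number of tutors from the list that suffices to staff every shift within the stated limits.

5

11 slots to fill and no one can take more than 3, so at least ⌈11/3⌉ = 4 tutors are needed.
Any 4 tutors together have capacity at most 3+3+2+2 = 10 < 11 slots, so 4 can never suffice.
Jules, Horvat, Dubois, Ghosh, and Espinoza alone can cover everything: Slot 1→Ghosh, Slot 2→Horvat, Slot 3→Jules+Espinoza, Slot 4→Horvat, Slot 5→Jules+Horvat, Slot 6→Dubois, Slot 7→Dubois, Slot 8→Ghosh, Slot 9→Dubois.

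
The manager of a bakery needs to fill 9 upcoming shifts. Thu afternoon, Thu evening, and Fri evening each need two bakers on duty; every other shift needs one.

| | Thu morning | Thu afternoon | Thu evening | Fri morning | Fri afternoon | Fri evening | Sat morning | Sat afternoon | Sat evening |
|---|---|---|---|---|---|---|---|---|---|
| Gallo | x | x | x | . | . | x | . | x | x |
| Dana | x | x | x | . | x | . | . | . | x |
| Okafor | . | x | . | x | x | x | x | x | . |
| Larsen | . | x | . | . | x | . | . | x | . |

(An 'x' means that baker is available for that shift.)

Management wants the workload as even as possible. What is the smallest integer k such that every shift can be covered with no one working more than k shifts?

With 4 bakers and 12 worker-slots to fill, someone must work at least ⌈12/4⌉ = 3 shifts, so k ≥ 3.
k = 3 works: Thu morning→Gallo, Thu afternoon→Dana+Larsen, Thu evening→Gallo+Dana, Fri morning→Okafor, Fri afternoon→Larsen, Fri evening→Gallo+Okafor, Sat morning→Okafor, Sat afternoon→Larsen, Sat evening→Dana.
Loads: Gallo 3, Dana 3, Okafor 3, Larsen 3 — all ≤ 3.

3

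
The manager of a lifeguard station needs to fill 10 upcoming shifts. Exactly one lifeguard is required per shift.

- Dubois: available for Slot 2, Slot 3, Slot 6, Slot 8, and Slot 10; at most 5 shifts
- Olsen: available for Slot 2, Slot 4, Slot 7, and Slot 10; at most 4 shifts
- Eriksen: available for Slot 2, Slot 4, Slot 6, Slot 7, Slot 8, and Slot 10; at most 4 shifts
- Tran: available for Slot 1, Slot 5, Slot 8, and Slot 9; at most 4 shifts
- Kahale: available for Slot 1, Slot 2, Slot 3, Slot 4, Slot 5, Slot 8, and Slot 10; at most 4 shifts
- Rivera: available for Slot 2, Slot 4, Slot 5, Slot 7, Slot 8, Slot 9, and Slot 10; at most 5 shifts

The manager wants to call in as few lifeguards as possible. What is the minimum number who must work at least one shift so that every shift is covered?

10 slots to fill and no one can take more than 5, so at least ⌈10/5⌉ = 2 lifeguards are needed.
No set of 2 lifeguards can cover every shift (each such set leaves at least one shift with no one available or exceeds a cap).
Dubois, Olsen, and Tran alone can cover everything: Slot 1→Tran, Slot 2→Dubois, Slot 3→Dubois, Slot 4→Olsen, Slot 5→Tran, Slot 6→Dubois, Slot 7→Olsen, Slot 8→Dubois, Slot 9→Tran, Slot 10→Dubois.

3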